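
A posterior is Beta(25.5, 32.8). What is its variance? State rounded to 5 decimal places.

α+β = 58.3 and αβ = 836.40, so Var = αβ/[(α+β)²(α+β+1)] = 836.40/201554.177 = 0.00415.

0.00415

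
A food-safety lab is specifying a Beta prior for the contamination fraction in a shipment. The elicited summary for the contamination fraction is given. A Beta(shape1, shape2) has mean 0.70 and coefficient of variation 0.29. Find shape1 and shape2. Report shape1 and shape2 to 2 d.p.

shape1 = 2.87, shape2 = 1.23

σ = CV·μ = 0.29×0.70 = 0.20300, so σ² = 0.041209.
s+1 = μ(1−μ)/σ² = 0.2100/0.041209 = 5.0960, so s = shape1+shape2 = 4.0960.
shape1 = μs = 2.87, shape2 = (1−μ)s = 1.23.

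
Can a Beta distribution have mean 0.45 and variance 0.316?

No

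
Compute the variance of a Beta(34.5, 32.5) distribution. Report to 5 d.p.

0.00367

α+β = 67.0 and αβ = 1121.25, so Var = αβ/[(α+β)²(α+β+1)] = 1121.25/305252.000 = 0.00367.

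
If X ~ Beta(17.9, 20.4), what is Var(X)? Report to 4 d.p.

0.0063

α+β = 38.3 and αβ = 365.16, so Var = αβ/[(α+β)²(α+β+1)] = 365.16/57648.777 = 0.0063.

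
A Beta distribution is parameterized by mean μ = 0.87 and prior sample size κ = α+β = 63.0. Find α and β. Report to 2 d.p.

α = μκ = 0.87×63.0 = 54.81 and β = (1−μ)κ = 0.13×63.0 = 8.19.

α = 54.81, β = 8.19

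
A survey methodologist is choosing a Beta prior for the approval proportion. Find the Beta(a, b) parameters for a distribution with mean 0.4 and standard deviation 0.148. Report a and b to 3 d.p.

First σ² = 0.021904. Setting a = μn, b = (1−μ)n with n = a+b,
μ(1−μ)/(n+1) = 0.021904 ⇒ n+1 = 0.24/0.021904 = 10.9569 ⇒ n = 9.9569.
Hence a = 0.4×9.9569 = 3.983, b = 0.6×9.9569 = 5.974.

a = 3.983, b = 5.974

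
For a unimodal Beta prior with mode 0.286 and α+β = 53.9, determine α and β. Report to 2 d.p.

Since the density peak of Beta(α,β) is at (α−1)/(α+β−2),
α = 1 + 0.286(53.9−2) = 15.84 and β = 53.9 − 15.84 = 38.06.

α = 15.84, β = 38.06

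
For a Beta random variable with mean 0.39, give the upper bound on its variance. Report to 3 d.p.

0.238

For fixed mean μ the Beta variance is μ(1−μ)/(α+β+1), increasing as α+β decreases.
Its least upper bound (not attained) is μ(1−μ) = 0.39·0.61 = 0.238.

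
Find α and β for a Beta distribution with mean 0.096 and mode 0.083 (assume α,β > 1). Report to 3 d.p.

α = 6.159, β = 57.995

With s = α+β: μ = α/s and mode = (α−1)/(s−2). Eliminating α = μs,
μs − 1 = m(s−2) ⇒ s(μ−m) = 1−2m ⇒ s = 0.834/0.013 = 64.1538.
So α = μs = 6.159, β = (1−μ)s = 57.995.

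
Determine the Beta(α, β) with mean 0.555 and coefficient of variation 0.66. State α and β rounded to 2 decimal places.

σ = CV·μ = 0.66×0.555 = 0.36630, so σ² = 0.134176.
s+1 = μ(1−μ)/σ² = 0.246975/0.134176 = 1.8407, so s = α+β = 0.8407.
α = μs = 0.47, β = (1−μ)s = 0.37.

α = 0.47, β = 0.37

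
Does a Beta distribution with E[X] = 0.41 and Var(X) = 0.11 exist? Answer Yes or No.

The Beta variance bound is σ² < μ(1−μ).
Here μ(1−μ) = 0.41×0.59 = 0.2419, and 0.11 < 0.2419.

Yes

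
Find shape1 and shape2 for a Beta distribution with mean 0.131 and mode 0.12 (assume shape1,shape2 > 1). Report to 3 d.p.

With s = shape1+shape2: μ = shape1/s and mode = (shape1−1)/(s−2). Eliminating shape1 = μs,
μs − 1 = m(s−2) ⇒ s(μ−m) = 1−2m ⇒ s = 0.76/0.011 = 69.0909.
So shape1 = μs = 9.051, shape2 = (1−μ)s = 60.040.

shape1 = 9.051, shape2 = 60.040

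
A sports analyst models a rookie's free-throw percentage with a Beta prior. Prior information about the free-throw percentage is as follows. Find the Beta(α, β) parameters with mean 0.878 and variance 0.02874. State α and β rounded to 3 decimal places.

Write ν = α+β; then α = μν and Var = μ(1−μ)/(ν+1).
ν = μ(1−μ)/Var − 1 = 0.107116/0.02874 − 1 = 2.7271.
α = 0.878·2.7271 = 2.394, β = 0.122·2.7271 = 0.333.

α = 2.394, β = 0.333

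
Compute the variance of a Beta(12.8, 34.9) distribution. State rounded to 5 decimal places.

0.00403

α+β = 47.7 and αβ = 446.72, so Var = αβ/[(α+β)²(α+β+1)] = 446.72/110806.623 = 0.00403.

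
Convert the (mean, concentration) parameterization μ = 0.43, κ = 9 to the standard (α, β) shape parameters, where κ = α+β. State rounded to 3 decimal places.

Split κ in proportion μ : (1−μ): α = 0.43·9 = 3.870, β = 9 − 3.870 = 5.130.

α = 3.870, β = 5.130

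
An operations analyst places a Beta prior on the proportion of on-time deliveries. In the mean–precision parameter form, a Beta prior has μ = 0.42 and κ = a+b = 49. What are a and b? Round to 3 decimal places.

a = 20.580, b = 28.420

a = μκ = 0.42×49 = 20.580 and b = (1−μ)κ = 0.58×49 = 28.420.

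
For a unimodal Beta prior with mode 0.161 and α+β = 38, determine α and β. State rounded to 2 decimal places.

Mode = (α−1)/(κ−2) with κ = α+β, so α−1 = 0.161·36 = 5.80.
α = 6.80; β = κ − α = 31.20.

α = 6.80, β = 31.20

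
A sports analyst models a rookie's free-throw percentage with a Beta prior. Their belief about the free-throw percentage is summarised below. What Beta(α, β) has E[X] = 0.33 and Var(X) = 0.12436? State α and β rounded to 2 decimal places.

Write ν = α+β; then α = μν and Var = μ(1−μ)/(ν+1).
ν = μ(1−μ)/Var − 1 = 0.2211/0.12436 − 1 = 0.7779.
α = 0.33·0.7779 = 0.26, β = 0.67·0.7779 = 0.52.

α = 0.26, β = 0.52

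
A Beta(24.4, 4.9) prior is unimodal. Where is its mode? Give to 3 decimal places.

0.857

With α,β > 1, mode = (α−1)/(α+β−2) = 23.4/27.3 = 0.857.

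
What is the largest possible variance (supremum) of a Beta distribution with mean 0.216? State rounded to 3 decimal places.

For fixed mean μ the Beta variance is μ(1−μ)/(α+β+1), increasing as α+β decreases.
Its least upper bound (not attained) is μ(1−μ) = 0.216·0.784 = 0.169.

0.169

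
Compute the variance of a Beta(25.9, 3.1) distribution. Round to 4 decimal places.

0.0032

μ = 25.9/29.0 = 0.893103; Var = μ(1−μ)/(α+β+1) = 0.0954697/30.0 = 0.0032.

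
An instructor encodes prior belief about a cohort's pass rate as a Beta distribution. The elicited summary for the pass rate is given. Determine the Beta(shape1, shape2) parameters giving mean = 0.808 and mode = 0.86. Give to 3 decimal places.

shape1 = 11.188, shape2 = 2.658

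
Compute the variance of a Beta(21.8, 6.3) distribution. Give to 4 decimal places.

μ = 21.8/28.1 = 0.775801; Var = μ(1−μ)/(α+β+1) = 0.1739340/29.1 = 0.0060.

0.0060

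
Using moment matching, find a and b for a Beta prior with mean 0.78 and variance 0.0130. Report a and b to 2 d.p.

Let s = a+b. The Beta variance is μ(1−μ)/(s+1).
So s+1 = μ(1−μ)/σ² = (0.78×0.22)/0.0130 = 0.1716/0.0130 = 13.2000, giving s = 12.2000.
Then a = μs = 0.78×12.2000 = 9.52 and b = (1−μ)s = 0.22×12.2000 = 2.68.

a = 9.52, b = 2.68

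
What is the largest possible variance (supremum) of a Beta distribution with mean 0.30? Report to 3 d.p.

0.210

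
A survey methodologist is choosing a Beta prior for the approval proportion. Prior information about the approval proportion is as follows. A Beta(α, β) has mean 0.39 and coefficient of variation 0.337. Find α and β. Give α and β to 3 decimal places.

α = 4.981, β = 7.791

σ = CV·μ = 0.337×0.39 = 0.13143, so σ² = 0.017274.
s+1 = μ(1−μ)/σ² = 0.2379/0.017274 = 13.7723, so s = α+β = 12.7723.
α = μs = 4.981, β = (1−μ)s = 7.791.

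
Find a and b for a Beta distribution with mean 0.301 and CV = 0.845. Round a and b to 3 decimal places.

σ = CV·μ = 0.845×0.301 = 0.25434, so σ² = 0.064691.
s+1 = μ(1−μ)/σ² = 0.210399/0.064691 = 3.2523, so s = a+b = 2.2523.
a = μs = 0.678, b = (1−μ)s = 1.574.

a = 0.678, b = 1.574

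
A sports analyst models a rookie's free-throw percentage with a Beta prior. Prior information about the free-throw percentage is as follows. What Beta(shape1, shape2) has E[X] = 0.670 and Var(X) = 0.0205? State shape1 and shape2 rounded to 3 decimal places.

shape1 = 6.556, shape2 = 3.229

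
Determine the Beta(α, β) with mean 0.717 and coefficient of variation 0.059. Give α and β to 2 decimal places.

Var = (CV·μ)² = (0.059×0.717)² = 0.001790.
α+β = μ(1−μ)/Var − 1 = 0.202911/0.001790 − 1 = 112.3870.
Thus α = 0.717·112.3870 = 80.58 and β = 0.283·112.3870 = 31.81.

α = 80.58, β = 31.81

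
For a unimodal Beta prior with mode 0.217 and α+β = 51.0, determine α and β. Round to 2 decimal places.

For α,β>1 the mode is (α−1)/(α+β−2), so α = mode·(κ−2)+1 = 0.217×49.0+1 = 11.63.
And β = (1−mode)·(κ−2)+1 = 0.783×49.0+1 = 39.37.

α = 11.63, β = 39.37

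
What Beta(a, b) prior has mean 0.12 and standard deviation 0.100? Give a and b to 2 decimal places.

a = 1.15, b = 8.41

First σ² = 0.010000. Setting a = μn, b = (1−μ)n with n = a+b,
μ(1−μ)/(n+1) = 0.010000 ⇒ n+1 = 0.1056/0.010000 = 10.5600 ⇒ n = 9.5600.
Hence a = 0.12×9.5600 = 1.15, b = 0.88×9.5600 = 8.41.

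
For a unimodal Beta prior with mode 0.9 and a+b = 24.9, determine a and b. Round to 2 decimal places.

Mode = (a−1)/(κ−2) with κ = a+b, so a−1 = 0.9·22.9 = 20.61.
a = 21.61; b = κ − a = 3.29.

a = 21.61, b = 3.29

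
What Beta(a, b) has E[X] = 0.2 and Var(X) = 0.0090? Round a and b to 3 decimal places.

a = 3.356, b = 13.422

By moment matching, a+b = μ(1−μ)/σ² − 1 = (0.2·0.8)/0.0090 − 1 = 17.7778 − 1 = 16.7778.
Since a/(a+b) = μ, a = 0.2·16.7778 = 3.356 and b = 0.8·16.7778 = 13.422.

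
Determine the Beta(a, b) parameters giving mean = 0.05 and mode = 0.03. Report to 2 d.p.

With s = a+b: μ = a/s and mode = (a−1)/(s−2). Eliminating a = μs,
μs − 1 = m(s−2) ⇒ s(μ−m) = 1−2m ⇒ s = 0.94/0.02 = 47.0000.
So a = μs = 2.35, b = (1−μ)s = 44.65.

a = 2.35, b = 44.65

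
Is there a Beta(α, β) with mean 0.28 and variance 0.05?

A Beta with mean μ has variance μ(1−μ)/(α+β+1) < μ(1−μ).
Here μ(1−μ) = 0.28×0.72 = 0.2016, and 0.05 < 0.2016.

Yes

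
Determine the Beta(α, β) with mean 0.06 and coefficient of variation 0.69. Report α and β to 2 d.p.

Var = (CV·μ)² = (0.69×0.06)² = 0.001714.
α+β = μ(1−μ)/Var − 1 = 0.0564/0.001714 − 1 = 31.9063.
Thus α = 0.06·31.9063 = 1.91 and β = 0.94·31.9063 = 29.99.

α = 1.91, β = 29.99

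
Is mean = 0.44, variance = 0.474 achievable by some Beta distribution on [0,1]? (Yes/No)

The Beta variance bound is σ² < μ(1−μ).
Here μ(1−μ) = 0.44×0.56 = 0.2464, and 0.474 ≥ 0.2464.

No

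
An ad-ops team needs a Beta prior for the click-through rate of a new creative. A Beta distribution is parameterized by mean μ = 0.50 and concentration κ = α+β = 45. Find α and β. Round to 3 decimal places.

α = μκ = 0.50×45 = 22.500 and β = (1−μ)κ = 0.50×45 = 22.500.

α = 22.500, β = 22.500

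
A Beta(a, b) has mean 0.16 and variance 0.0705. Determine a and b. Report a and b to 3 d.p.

a = 0.145, b = 0.761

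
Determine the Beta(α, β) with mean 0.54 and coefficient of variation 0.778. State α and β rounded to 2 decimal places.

σ = CV·μ = 0.778×0.54 = 0.42012, so σ² = 0.176501.
s+1 = μ(1−μ)/σ² = 0.2484/0.176501 = 1.4074, so s = α+β = 0.4074.
α = μs = 0.22, β = (1−μ)s = 0.19.

α = 0.22, β = 0.19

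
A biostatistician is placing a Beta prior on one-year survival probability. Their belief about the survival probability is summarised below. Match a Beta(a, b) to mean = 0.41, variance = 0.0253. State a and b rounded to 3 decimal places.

a = 3.510, b = 5.051

Let s = a+b. The Beta variance is μ(1−μ)/(s+1).
So s+1 = μ(1−μ)/σ² = (0.41×0.59)/0.0253 = 0.2419/0.0253 = 9.5613, giving s = 8.5613.
Then a = μs = 0.41×8.5613 = 3.510 and b = (1−μ)s = 0.59×8.5613 = 5.051.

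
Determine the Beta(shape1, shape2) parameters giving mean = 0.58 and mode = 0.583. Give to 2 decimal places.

With s = shape1+shape2: μ = shape1/s and mode = (shape1−1)/(s−2). Eliminating shape1 = μs,
μs − 1 = m(s−2) ⇒ s(μ−m) = 1−2m ⇒ s = -0.166/-0.003 = 55.3333.
So shape1 = μs = 32.09, shape2 = (1−μ)s = 23.24.

shape1 = 32.09, shape2 = 23.24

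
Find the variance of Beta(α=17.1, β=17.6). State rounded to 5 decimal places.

Var = αβ/[(α+β)²(α+β+1)] = (17.1×17.6)/(34.7²×35.7) = 300.96/42986.013 = 0.00700.

0.00700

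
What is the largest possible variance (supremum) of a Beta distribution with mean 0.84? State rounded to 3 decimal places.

0.134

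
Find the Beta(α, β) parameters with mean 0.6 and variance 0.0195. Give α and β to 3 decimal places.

α = 6.785, β = 4.523

Let s = α+β. The Beta variance is μ(1−μ)/(s+1).
So s+1 = μ(1−μ)/σ² = (0.6×0.4)/0.0195 = 0.24/0.0195 = 12.3077, giving s = 11.3077.
Then α = μs = 0.6×11.3077 = 6.785 and β = (1−μ)s = 0.4×11.3077 = 4.523.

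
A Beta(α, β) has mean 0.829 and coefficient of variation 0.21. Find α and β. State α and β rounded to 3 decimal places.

α = 3.049, β = 0.629

Var = (CV·μ)² = (0.21×0.829)² = 0.030307.
α+β = μ(1−μ)/Var − 1 = 0.141759/0.030307 − 1 = 3.6774.
Thus α = 0.829·3.6774 = 3.049 and β = 0.171·3.6774 = 0.629.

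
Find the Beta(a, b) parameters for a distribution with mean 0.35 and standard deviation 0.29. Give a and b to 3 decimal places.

a = 0.597, b = 1.108

First σ² = 0.0841. Setting a = μn, b = (1−μ)n with n = a+b,
μ(1−μ)/(n+1) = 0.0841 ⇒ n+1 = 0.2275/0.0841 = 2.7051 ⇒ n = 1.7051.
Hence a = 0.35×1.7051 = 0.597, b = 0.65×1.7051 = 1.108.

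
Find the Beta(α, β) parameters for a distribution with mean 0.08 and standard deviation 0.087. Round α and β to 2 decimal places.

α = 0.70, β = 8.03

Variance = 0.087² = 0.007569. The moment-matching identity α+β = μ(1−μ)/Var − 1 gives
α+β = 0.0736/0.007569 − 1 = 8.7239, so α = μ·8.7239 = 0.70 and β = (1−μ)·8.7239 = 8.03.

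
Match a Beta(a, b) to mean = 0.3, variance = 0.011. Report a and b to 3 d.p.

Write ν = a+b; then a = μν and Var = μ(1−μ)/(ν+1).
ν = μ(1−μ)/Var − 1 = 0.21/0.011 − 1 = 18.0909.
a = 0.3·18.0909 = 5.427, b = 0.7·18.0909 = 12.664.

a = 5.427, b = 12.664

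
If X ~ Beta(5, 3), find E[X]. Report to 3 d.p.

0.625

The Beta mean is α/(α+β) = 5/(5+3) = 0.625.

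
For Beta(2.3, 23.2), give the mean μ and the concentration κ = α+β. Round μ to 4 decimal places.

κ = α+β = 2.3+23.2 = 25.5; μ = α/κ = 2.3/25.5 = 0.0902.

μ = 0.0902, κ = 25.5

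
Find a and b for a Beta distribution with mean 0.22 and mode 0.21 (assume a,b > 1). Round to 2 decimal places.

With s = a+b: μ = a/s and mode = (a−1)/(s−2). Eliminating a = μs,
μs − 1 = m(s−2) ⇒ s(μ−m) = 1−2m ⇒ s = 0.58/0.01 = 58.0000.
So a = μs = 12.76, b = (1−μ)s = 45.24.

a = 12.76, b = 45.24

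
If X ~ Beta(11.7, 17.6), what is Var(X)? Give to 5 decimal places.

0.00792

μ = 11.7/29.3 = 0.399317; Var = μ(1−μ)/(α+β+1) = 0.2398630/30.3 = 0.00792.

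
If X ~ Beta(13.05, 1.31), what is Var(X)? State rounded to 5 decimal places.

α+β = 14.36 and αβ = 17.0955, so Var = αβ/[(α+β)²(α+β+1)] = 17.0955/3167.379456 = 0.00540.

0.00540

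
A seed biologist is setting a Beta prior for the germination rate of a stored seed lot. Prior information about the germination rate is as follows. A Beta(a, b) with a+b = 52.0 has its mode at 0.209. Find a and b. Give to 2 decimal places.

Since the density peak of Beta(a,b) is at (a−1)/(a+b−2),
a = 1 + 0.209(52.0−2) = 11.45 and b = 52.0 − 11.45 = 40.55.

a = 11.45, b = 40.55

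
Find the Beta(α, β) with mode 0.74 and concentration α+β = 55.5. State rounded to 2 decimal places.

α = 40.59, β = 14.91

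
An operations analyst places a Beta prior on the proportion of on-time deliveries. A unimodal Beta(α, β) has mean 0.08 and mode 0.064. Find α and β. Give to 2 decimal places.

With s = α+β: μ = α/s and mode = (α−1)/(s−2). Eliminating α = μs,
μs − 1 = m(s−2) ⇒ s(μ−m) = 1−2m ⇒ s = 0.872/0.016 = 54.5000.
So α = μs = 4.36, β = (1−μ)s = 50.14.

α = 4.36, β = 50.14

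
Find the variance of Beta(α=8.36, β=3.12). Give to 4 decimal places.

α+β = 11.48 and αβ = 26.0832, so Var = αβ/[(α+β)²(α+β+1)] = 26.0832/1644.744192 = 0.0159.

0.0159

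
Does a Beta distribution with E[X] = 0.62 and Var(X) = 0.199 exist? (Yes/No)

Yes

A Beta with mean μ has variance μ(1−μ)/(α+β+1) < μ(1−μ).
Here μ(1−μ) = 0.62×0.38 = 0.2356, and 0.199 < 0.2356.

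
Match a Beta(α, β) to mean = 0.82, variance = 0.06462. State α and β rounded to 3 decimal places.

Let s = α+β. The Beta variance is μ(1−μ)/(s+1).
So s+1 = μ(1−μ)/σ² = (0.82×0.18)/0.06462 = 0.1476/0.06462 = 2.2841, giving s = 1.2841.
Then α = μs = 0.82×1.2841 = 1.053 and β = (1−μ)s = 0.18×1.2841 = 0.231.

α = 1.053, β = 0.231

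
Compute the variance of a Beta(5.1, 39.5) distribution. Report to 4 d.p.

0.0022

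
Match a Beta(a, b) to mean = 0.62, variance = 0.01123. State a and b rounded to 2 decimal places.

a = 12.39, b = 7.59

Write ν = a+b; then a = μν and Var = μ(1−μ)/(ν+1).
ν = μ(1−μ)/Var − 1 = 0.2356/0.01123 − 1 = 19.9795.
a = 0.62·19.9795 = 12.39, b = 0.38·19.9795 = 7.59.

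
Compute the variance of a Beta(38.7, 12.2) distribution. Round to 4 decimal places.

0.0035

μ = 38.7/50.9 = 0.760314; Var = μ(1−μ)/(α+β+1) = 0.1822364/51.9 = 0.0035.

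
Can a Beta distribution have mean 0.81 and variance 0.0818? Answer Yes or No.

The Beta variance bound is σ² < μ(1−μ).
Here μ(1−μ) = 0.81×0.19 = 0.1539, and 0.0818 < 0.1539.

Yes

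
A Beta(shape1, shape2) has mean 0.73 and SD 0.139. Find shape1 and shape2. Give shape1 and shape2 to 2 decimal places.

shape1 = 6.72, shape2 = 2.48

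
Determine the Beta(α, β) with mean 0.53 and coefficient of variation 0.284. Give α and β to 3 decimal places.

α = 5.297, β = 4.698

σ = CV·μ = 0.284×0.53 = 0.15052, so σ² = 0.022656.
s+1 = μ(1−μ)/σ² = 0.2491/0.022656 = 10.9947, so s = α+β = 9.9947.
α = μs = 5.297, β = (1−μ)s = 4.698.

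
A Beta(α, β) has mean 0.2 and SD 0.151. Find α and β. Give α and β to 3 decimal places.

α = 1.203, β = 4.814

Variance = 0.151² = 0.022801. The moment-matching identity α+β = μ(1−μ)/Var − 1 gives
α+β = 0.16/0.022801 − 1 = 6.0172, so α = μ·6.0172 = 1.203 and β = (1−μ)·6.0172 = 4.814.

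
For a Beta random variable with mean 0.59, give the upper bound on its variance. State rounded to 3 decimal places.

Var = μ(1−μ)/(α+β+1), which approaches μ(1−μ) as α+β → 0.
So the supremum is μ(1−μ) = 0.59×0.41 = 0.242.

0.242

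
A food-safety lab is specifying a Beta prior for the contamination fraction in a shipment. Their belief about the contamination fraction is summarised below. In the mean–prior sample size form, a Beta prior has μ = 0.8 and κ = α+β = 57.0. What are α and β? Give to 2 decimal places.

α = 45.60, β = 11.40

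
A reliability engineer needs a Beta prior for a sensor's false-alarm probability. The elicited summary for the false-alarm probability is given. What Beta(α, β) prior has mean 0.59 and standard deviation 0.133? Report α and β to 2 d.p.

α = 7.48, β = 5.20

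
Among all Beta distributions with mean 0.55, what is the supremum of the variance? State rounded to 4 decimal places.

0.2475

Var = μ(1−μ)/(α+β+1), which approaches μ(1−μ) as α+β → 0.
So the supremum is μ(1−μ) = 0.55×0.45 = 0.2475.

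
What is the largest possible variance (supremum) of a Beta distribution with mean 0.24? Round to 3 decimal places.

0.182

For fixed mean μ the Beta variance is μ(1−μ)/(α+β+1), increasing as α+β decreases.
Its least upper bound (not attained) is μ(1−μ) = 0.24·0.76 = 0.182.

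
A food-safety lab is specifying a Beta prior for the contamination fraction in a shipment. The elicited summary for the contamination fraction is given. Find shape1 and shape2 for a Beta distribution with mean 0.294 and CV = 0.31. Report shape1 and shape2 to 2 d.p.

shape1 = 7.05, shape2 = 16.94

Var = (CV·μ)² = (0.31×0.294)² = 0.008306.
shape1+shape2 = μ(1−μ)/Var − 1 = 0.207564/0.008306 − 1 = 23.9881.
Thus shape1 = 0.294·23.9881 = 7.05 and shape2 = 0.706·23.9881 = 16.94.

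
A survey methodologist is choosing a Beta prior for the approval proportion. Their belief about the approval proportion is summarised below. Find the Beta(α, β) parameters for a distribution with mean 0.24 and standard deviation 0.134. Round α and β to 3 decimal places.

α = 2.198, β = 6.960

First σ² = 0.017956. Setting α = μn, β = (1−μ)n with n = α+β,
μ(1−μ)/(n+1) = 0.017956 ⇒ n+1 = 0.1824/0.017956 = 10.1582 ⇒ n = 9.1582.
Hence α = 0.24×9.1582 = 2.198, β = 0.76×9.1582 = 6.960.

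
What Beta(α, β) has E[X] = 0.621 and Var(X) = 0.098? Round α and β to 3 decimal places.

α = 0.870, β = 0.531

Let s = α+β. The Beta variance is μ(1−μ)/(s+1).
So s+1 = μ(1−μ)/σ² = (0.621×0.379)/0.098 = 0.235359/0.098 = 2.4016, giving s = 1.4016.
Then α = μs = 0.621×1.4016 = 0.870 and β = (1−μ)s = 0.379×1.4016 = 0.531.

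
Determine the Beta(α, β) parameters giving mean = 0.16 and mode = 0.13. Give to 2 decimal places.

α = 3.95, β = 20.72

With s = α+β: μ = α/s and mode = (α−1)/(s−2). Eliminating α = μs,
μs − 1 = m(s−2) ⇒ s(μ−m) = 1−2m ⇒ s = 0.74/0.03 = 24.6667.
So α = μs = 3.95, β = (1−μ)s = 20.72.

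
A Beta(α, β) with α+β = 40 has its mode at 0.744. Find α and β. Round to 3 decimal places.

α = 29.272, β = 10.728

Mode = (α−1)/(κ−2) with κ = α+β, so α−1 = 0.744·38 = 28.272.
α = 29.272; β = κ − α = 10.728.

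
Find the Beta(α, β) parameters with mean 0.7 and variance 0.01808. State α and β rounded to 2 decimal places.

Let s = α+β. The Beta variance is μ(1−μ)/(s+1).
So s+1 = μ(1−μ)/σ² = (0.7×0.3)/0.01808 = 0.21/0.01808 = 11.6150, giving s = 10.6150.
Then α = μs = 0.7×10.6150 = 7.43 and β = (1−μ)s = 0.3×10.6150 = 3.18.

α = 7.43, β = 3.18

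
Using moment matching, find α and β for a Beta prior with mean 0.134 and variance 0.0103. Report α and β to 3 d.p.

α = 1.376, β = 8.891

Write ν = α+β; then α = μν and Var = μ(1−μ)/(ν+1).
ν = μ(1−μ)/Var − 1 = 0.116044/0.0103 − 1 = 10.2664.
α = 0.134·10.2664 = 1.376, β = 0.866·10.2664 = 8.891.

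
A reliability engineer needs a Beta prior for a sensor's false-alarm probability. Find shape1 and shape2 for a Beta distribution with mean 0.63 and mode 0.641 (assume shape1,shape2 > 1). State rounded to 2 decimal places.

shape1 = 16.15, shape2 = 9.49

With s = shape1+shape2: μ = shape1/s and mode = (shape1−1)/(s−2). Eliminating shape1 = μs,
μs − 1 = m(s−2) ⇒ s(μ−m) = 1−2m ⇒ s = -0.282/-0.011 = 25.6364.
So shape1 = μs = 16.15, shape2 = (1−μ)s = 9.49.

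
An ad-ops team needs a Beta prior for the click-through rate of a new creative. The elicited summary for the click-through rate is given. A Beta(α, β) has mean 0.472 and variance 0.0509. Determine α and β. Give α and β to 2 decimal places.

Let s = α+β. The Beta variance is μ(1−μ)/(s+1).
So s+1 = μ(1−μ)/σ² = (0.472×0.528)/0.0509 = 0.249216/0.0509 = 4.8962, giving s = 3.8962.
Then α = μs = 0.472×3.8962 = 1.84 and β = (1−μ)s = 0.528×3.8962 = 2.06.

α = 1.84, β = 2.06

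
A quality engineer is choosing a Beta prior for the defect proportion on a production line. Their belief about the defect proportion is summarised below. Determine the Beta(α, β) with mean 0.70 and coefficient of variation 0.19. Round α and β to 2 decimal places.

α = 7.61, β = 3.26

σ = CV·μ = 0.19×0.70 = 0.13300, so σ² = 0.017689.
s+1 = μ(1−μ)/σ² = 0.2100/0.017689 = 11.8718, so s = α+β = 10.8718.
α = μs = 7.61, β = (1−μ)s = 3.26.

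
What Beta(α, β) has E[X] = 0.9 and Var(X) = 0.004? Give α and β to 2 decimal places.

By moment matching, α+β = μ(1−μ)/σ² − 1 = (0.9·0.1)/0.004 − 1 = 22.5000 − 1 = 21.5000.
Since α/(α+β) = μ, α = 0.9·21.5000 = 19.35 and β = 0.1·21.5000 = 2.15.

α = 19.35, β = 2.15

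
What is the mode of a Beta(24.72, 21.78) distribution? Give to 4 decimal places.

0.5330

With α,β > 1, mode = (α−1)/(α+β−2) = 23.72/44.50 = 0.5330.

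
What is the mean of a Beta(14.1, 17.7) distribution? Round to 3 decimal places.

The Beta mean is α/(α+β) = 14.1/(14.1+17.7) = 0.443.

0.443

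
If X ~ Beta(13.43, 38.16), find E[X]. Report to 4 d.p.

0.2603

The Beta mean is α/(α+β) = 13.43/(13.43+38.16) = 0.2603.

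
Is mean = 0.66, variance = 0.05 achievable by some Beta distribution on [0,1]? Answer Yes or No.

Yes

For any Beta, Var(X) < E[X]·(1−E[X]).
Here μ(1−μ) = 0.66×0.34 = 0.2244, and 0.05 < 0.2244.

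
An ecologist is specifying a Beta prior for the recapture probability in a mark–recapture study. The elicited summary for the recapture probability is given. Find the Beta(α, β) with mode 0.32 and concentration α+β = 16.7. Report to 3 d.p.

α = 5.704, β = 10.996

Since the density peak of Beta(α,β) is at (α−1)/(α+β−2),
α = 1 + 0.32(16.7−2) = 5.704 and β = 16.7 − 5.704 = 10.996.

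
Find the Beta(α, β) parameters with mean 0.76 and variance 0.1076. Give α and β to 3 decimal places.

By moment matching, α+β = μ(1−μ)/σ² − 1 = (0.76·0.24)/0.1076 − 1 = 1.6952 − 1 = 0.6952.
Since α/(α+β) = μ, α = 0.76·0.6952 = 0.528 and β = 0.24·0.6952 = 0.167.

α = 0.528, β = 0.167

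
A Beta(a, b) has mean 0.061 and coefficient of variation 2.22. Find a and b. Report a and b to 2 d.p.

a = 0.13, b = 1.99

Var = (CV·μ)² = (2.22×0.061)² = 0.018339.
a+b = μ(1−μ)/Var − 1 = 0.057279/0.018339 − 1 = 2.1234.
Thus a = 0.061·2.1234 = 0.13 and b = 0.939·2.1234 = 1.99.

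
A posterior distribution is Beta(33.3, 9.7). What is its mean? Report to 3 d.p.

0.774

E[X] = α/(α+β) = 33.3/43.0 = 0.774.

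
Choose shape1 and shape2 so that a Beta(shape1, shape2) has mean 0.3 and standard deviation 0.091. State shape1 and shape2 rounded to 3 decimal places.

Variance = 0.091² = 0.008281. The moment-matching identity shape1+shape2 = μ(1−μ)/Var − 1 gives
shape1+shape2 = 0.21/0.008281 − 1 = 24.3593, so shape1 = μ·24.3593 = 7.308 and shape2 = (1−μ)·24.3593 = 17.051.

shape1 = 7.308, shape2 = 17.051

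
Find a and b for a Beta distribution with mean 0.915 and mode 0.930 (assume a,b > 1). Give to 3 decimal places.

Let s = a+b. Mean gives a = μs = 0.915s; mode gives (a−1)/(s−2) = 0.930.
Substituting: 0.915s − 1 = 0.930(s−2) = 0.930s − 1.860, so -0.015s = -0.860 and s = 57.3333.
Then a = 0.915×57.3333 = 52.460 and b = s−a = 4.873.

a = 52.460, b = 4.873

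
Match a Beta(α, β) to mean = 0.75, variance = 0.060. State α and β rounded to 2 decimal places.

α = 1.59, β = 0.53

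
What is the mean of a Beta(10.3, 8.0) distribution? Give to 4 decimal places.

E[X] = α/(α+β) = 10.3/18.3 = 0.5628.

0.5628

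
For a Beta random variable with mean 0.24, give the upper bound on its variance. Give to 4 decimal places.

0.1824

Var = μ(1−μ)/(α+β+1), which approaches μ(1−μ) as α+β → 0.
So the supremum is μ(1−μ) = 0.24×0.76 = 0.1824.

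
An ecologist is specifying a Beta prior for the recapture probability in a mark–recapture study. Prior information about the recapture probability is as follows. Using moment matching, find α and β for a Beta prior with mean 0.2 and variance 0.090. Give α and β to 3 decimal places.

α = 0.156, β = 0.622

Write ν = α+β; then α = μν and Var = μ(1−μ)/(ν+1).
ν = μ(1−μ)/Var − 1 = 0.16/0.090 − 1 = 0.7778.
α = 0.2·0.7778 = 0.156, β = 0.8·0.7778 = 0.622.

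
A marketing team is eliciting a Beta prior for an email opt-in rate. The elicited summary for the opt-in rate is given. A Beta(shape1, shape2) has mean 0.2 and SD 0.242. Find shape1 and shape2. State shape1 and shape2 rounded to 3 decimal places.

First σ² = 0.058564. Setting shape1 = μn, shape2 = (1−μ)n with n = shape1+shape2,
μ(1−μ)/(n+1) = 0.058564 ⇒ n+1 = 0.16/0.058564 = 2.7321 ⇒ n = 1.7321.
Hence shape1 = 0.2×1.7321 = 0.346, shape2 = 0.8×1.7321 = 1.386.

shape1 = 0.346, shape2 = 1.386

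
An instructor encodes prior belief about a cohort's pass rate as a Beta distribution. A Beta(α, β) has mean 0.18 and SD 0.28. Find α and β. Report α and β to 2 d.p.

α = 0.16, β = 0.72

First σ² = 0.0784. Setting α = μn, β = (1−μ)n with n = α+β,
μ(1−μ)/(n+1) = 0.0784 ⇒ n+1 = 0.1476/0.0784 = 1.8827 ⇒ n = 0.8827.
Hence α = 0.18×0.8827 = 0.16, β = 0.82×0.8827 = 0.72.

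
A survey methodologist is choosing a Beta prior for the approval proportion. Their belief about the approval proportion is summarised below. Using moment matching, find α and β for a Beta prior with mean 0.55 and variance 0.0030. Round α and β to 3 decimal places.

α = 44.825, β = 36.675

Let s = α+β. The Beta variance is μ(1−μ)/(s+1).
So s+1 = μ(1−μ)/σ² = (0.55×0.45)/0.0030 = 0.2475/0.0030 = 82.5000, giving s = 81.5000.
Then α = μs = 0.55×81.5000 = 44.825 and β = (1−μ)s = 0.45×81.5000 = 36.675.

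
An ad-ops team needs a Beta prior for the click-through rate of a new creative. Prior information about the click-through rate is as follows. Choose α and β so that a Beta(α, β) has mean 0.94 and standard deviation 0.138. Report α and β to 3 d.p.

α = 1.844, β = 0.118

Variance = 0.138² = 0.019044. The moment-matching identity α+β = μ(1−μ)/Var − 1 gives
α+β = 0.0564/0.019044 − 1 = 1.9616, so α = μ·1.9616 = 1.844 and β = (1−μ)·1.9616 = 0.118.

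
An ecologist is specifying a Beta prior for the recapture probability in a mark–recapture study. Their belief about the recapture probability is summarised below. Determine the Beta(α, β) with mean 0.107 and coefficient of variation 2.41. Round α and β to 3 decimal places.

α = 0.047, β = 0.390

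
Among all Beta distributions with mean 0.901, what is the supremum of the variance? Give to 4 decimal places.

0.0892

For fixed mean μ the Beta variance is μ(1−μ)/(α+β+1), increasing as α+β decreases.
Its least upper bound (not attained) is μ(1−μ) = 0.901·0.099 = 0.0892.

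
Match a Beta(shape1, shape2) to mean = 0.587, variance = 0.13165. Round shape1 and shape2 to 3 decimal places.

shape1 = 0.494, shape2 = 0.348

Write ν = shape1+shape2; then shape1 = μν and Var = μ(1−μ)/(ν+1).
ν = μ(1−μ)/Var − 1 = 0.242431/0.13165 − 1 = 0.8415.
shape1 = 0.587·0.8415 = 0.494, shape2 = 0.413·0.8415 = 0.348.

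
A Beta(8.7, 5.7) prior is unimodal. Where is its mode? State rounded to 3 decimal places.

With α,β > 1, mode = (α−1)/(α+β−2) = 7.7/12.4 = 0.621.

0.621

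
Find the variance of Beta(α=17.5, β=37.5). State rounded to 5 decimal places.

0.00387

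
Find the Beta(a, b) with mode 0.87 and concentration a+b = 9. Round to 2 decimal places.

Mode = (a−1)/(κ−2) with κ = a+b, so a−1 = 0.87·7 = 6.09.
a = 7.09; b = κ − a = 1.91.

a = 7.09, b = 1.91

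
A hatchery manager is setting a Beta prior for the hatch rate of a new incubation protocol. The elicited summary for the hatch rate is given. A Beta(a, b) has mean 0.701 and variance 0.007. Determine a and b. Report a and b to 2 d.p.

a = 20.29, b = 8.65

Write ν = a+b; then a = μν and Var = μ(1−μ)/(ν+1).
ν = μ(1−μ)/Var − 1 = 0.209599/0.007 − 1 = 28.9427.
a = 0.701·28.9427 = 20.29, b = 0.299·28.9427 = 8.65.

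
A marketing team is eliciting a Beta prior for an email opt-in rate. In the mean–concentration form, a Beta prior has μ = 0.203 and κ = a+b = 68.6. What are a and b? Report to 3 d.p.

a = μκ = 0.203×68.6 = 13.926 and b = (1−μ)κ = 0.797×68.6 = 54.674.

a = 13.926, b = 54.674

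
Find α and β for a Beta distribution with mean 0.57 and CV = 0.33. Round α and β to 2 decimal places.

α = 3.38, β = 2.55

σ = CV·μ = 0.33×0.57 = 0.18810, so σ² = 0.035382.
s+1 = μ(1−μ)/σ² = 0.2451/0.035382 = 6.9273, so s = α+β = 5.9273.
α = μs = 3.38, β = (1−μ)s = 2.55.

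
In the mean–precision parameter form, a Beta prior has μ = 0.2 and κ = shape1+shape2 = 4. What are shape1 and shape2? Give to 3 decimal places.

shape1 = 0.800, shape2 = 3.200

shape1 = μκ = 0.2×4 = 0.800 and shape2 = (1−μ)κ = 0.8×4 = 3.200.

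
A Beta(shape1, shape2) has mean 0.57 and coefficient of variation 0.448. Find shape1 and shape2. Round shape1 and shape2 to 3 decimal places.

σ = CV·μ = 0.448×0.57 = 0.25536, so σ² = 0.065209.
s+1 = μ(1−μ)/σ² = 0.2451/0.065209 = 3.7587, so s = shape1+shape2 = 2.7587.
shape1 = μs = 1.572, shape2 = (1−μ)s = 1.186.

shape1 = 1.572, shape2 = 1.186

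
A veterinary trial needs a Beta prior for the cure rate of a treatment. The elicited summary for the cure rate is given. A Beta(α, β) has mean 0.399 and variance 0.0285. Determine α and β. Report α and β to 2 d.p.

Let s = α+β. The Beta variance is μ(1−μ)/(s+1).
So s+1 = μ(1−μ)/σ² = (0.399×0.601)/0.0285 = 0.239799/0.0285 = 8.4140, giving s = 7.4140.
Then α = μs = 0.399×7.4140 = 2.96 and β = (1−μ)s = 0.601×7.4140 = 4.46.

α = 2.96, β = 4.46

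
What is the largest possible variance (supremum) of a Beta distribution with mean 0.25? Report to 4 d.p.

Var = μ(1−μ)/(α+β+1), which approaches μ(1−μ) as α+β → 0.
So the supremum is μ(1−μ) = 0.25×0.75 = 0.1875.

0.1875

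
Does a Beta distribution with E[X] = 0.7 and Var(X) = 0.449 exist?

A Beta with mean μ has variance μ(1−μ)/(α+β+1) < μ(1−μ).
Here μ(1−μ) = 0.7×0.3 = 0.21, and 0.449 ≥ 0.21.

No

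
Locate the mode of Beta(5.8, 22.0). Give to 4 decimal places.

0.1860

With α,β > 1, mode = (α−1)/(α+β−2) = 4.8/25.8 = 0.1860.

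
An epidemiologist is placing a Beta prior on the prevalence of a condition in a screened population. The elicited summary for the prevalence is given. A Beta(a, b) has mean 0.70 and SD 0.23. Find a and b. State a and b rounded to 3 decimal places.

a = 2.079, b = 0.891

First σ² = 0.0529. Setting a = μn, b = (1−μ)n with n = a+b,
μ(1−μ)/(n+1) = 0.0529 ⇒ n+1 = 0.2100/0.0529 = 3.9698 ⇒ n = 2.9698.
Hence a = 0.70×2.9698 = 2.079, b = 0.30×2.9698 = 0.891.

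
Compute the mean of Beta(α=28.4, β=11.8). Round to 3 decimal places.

0.706

E[X] = α/(α+β) = 28.4/40.2 = 0.706.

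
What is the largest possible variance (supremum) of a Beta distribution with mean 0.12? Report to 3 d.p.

0.106

Var = μ(1−μ)/(α+β+1), which approaches μ(1−μ) as α+β → 0.
So the supremum is μ(1−μ) = 0.12×0.88 = 0.106.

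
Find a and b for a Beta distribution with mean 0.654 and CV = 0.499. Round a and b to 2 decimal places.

Var = (CV·μ)² = (0.499×0.654)² = 0.106502.
a+b = μ(1−μ)/Var − 1 = 0.226284/0.106502 − 1 = 1.1247.
Thus a = 0.654·1.1247 = 0.74 and b = 0.346·1.1247 = 0.39.

a = 0.74, b = 0.39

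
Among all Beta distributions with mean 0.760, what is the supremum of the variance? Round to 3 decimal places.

Var = μ(1−μ)/(α+β+1), which approaches μ(1−μ) as α+β → 0.
So the supremum is μ(1−μ) = 0.760×0.240 = 0.182.

0.182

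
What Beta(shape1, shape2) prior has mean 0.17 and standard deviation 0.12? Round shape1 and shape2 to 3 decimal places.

shape1 = 1.496, shape2 = 7.303

First σ² = 0.0144. Setting shape1 = μn, shape2 = (1−μ)n with n = shape1+shape2,
μ(1−μ)/(n+1) = 0.0144 ⇒ n+1 = 0.1411/0.0144 = 9.7986 ⇒ n = 8.7986.
Hence shape1 = 0.17×8.7986 = 1.496, shape2 = 0.83×8.7986 = 7.303.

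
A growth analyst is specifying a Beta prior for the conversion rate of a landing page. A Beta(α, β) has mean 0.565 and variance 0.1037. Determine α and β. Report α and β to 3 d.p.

α = 0.774, β = 0.596

By moment matching, α+β = μ(1−μ)/σ² − 1 = (0.565·0.435)/0.1037 − 1 = 2.3701 − 1 = 1.3701.
Since α/(α+β) = μ, α = 0.565·1.3701 = 0.774 and β = 0.435·1.3701 = 0.596.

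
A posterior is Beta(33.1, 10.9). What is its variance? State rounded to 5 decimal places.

0.00414

μ = 33.1/44.0 = 0.752273; Var = μ(1−μ)/(α+β+1) = 0.1863585/45.0 = 0.00414.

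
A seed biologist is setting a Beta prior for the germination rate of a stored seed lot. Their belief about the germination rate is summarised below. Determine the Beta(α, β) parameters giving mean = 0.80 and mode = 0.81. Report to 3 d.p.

Let s = α+β. Mean gives α = μs = 0.80s; mode gives (α−1)/(s−2) = 0.81.
Substituting: 0.80s − 1 = 0.81(s−2) = 0.81s − 1.62, so -0.01s = -0.62 and s = 62.0000.
Then α = 0.80×62.0000 = 49.600 and β = s−α = 12.400.

α = 49.600, β = 12.400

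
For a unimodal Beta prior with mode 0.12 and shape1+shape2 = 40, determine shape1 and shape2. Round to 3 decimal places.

shape1 = 5.560, shape2 = 34.440

For shape1,shape2>1 the mode is (shape1−1)/(shape1+shape2−2), so shape1 = mode·(κ−2)+1 = 0.12×38+1 = 5.560.
And shape2 = (1−mode)·(κ−2)+1 = 0.88×38+1 = 34.440.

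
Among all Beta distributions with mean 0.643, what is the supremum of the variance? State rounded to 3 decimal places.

0.230

Var = μ(1−μ)/(α+β+1), which approaches μ(1−μ) as α+β → 0.
So the supremum is μ(1−μ) = 0.643×0.357 = 0.230.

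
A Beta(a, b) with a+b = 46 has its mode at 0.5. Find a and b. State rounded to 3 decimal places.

a = 23.000, b = 23.000

Since the density peak of Beta(a,b) is at (a−1)/(a+b−2),
a = 1 + 0.5(46−2) = 23.000 and b = 46 − 23.000 = 23.000.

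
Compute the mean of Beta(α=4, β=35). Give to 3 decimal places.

The Beta mean is α/(α+β) = 4/(4+35) = 0.103.

0.103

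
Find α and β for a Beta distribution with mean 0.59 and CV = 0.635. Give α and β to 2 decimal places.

σ = CV·μ = 0.635×0.59 = 0.37465, so σ² = 0.140363.
s+1 = μ(1−μ)/σ² = 0.2419/0.140363 = 1.7234, so s = α+β = 0.7234.
α = μs = 0.43, β = (1−μ)s = 0.30.

α = 0.43, β = 0.30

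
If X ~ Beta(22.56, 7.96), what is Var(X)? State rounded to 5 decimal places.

α+β = 30.52 and αβ = 179.5776, so Var = αβ/[(α+β)²(α+β+1)] = 179.5776/29359.947008 = 0.00612.

0.00612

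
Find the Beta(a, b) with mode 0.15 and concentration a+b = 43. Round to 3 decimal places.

Mode = (a−1)/(κ−2) with κ = a+b, so a−1 = 0.15·41 = 6.150.
a = 7.150; b = κ − a = 35.850.

a = 7.150, b = 35.850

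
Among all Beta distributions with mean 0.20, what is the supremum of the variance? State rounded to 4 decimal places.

For fixed mean μ the Beta variance is μ(1−μ)/(α+β+1), increasing as α+β decreases.
Its least upper bound (not attained) is μ(1−μ) = 0.20·0.80 = 0.1600.

0.1600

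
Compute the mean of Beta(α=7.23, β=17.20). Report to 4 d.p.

The Beta mean is α/(α+β) = 7.23/(7.23+17.20) = 0.2959.

0.2959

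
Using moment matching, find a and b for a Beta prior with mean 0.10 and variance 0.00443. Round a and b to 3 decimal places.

a = 1.932, b = 17.384

Write ν = a+b; then a = μν and Var = μ(1−μ)/(ν+1).
ν = μ(1−μ)/Var − 1 = 0.0900/0.00443 − 1 = 19.3160.
a = 0.10·19.3160 = 1.932, b = 0.90·19.3160 = 17.384.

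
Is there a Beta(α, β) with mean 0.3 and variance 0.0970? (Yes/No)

For any Beta, Var(X) < E[X]·(1−E[X]).
Here μ(1−μ) = 0.3×0.7 = 0.21, and 0.0970 < 0.21.

Yes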